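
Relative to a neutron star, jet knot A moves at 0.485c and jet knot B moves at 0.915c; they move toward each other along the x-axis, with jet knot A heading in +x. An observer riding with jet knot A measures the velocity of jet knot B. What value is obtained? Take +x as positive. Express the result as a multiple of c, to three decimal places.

β_A = 0.485, β_B = -0.915.
Transform to A's frame with the inverse velocity-addition law: u' = (u − v)/(1 − uv/c²), taking u = β_B and v = β_A.
u' = (-0.915 − 0.485) / (1 − (0.485)(-0.915)) = -1.4000/1.4438 = -0.9697.

-0.970c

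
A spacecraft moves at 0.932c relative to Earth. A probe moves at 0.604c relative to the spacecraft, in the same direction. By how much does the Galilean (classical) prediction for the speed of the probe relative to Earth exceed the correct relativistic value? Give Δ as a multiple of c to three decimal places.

Galilean: u_cl = 0.604 + 0.932 = 1.5360.
Relativistic: u_rel = (0.604 + 0.932) / (1 + 0.604·0.932) = 1.5360/1.5629 = 0.9828.
Δ = 1.5360 − 0.9828 = 0.5532.
(The classical prediction exceeds c; the relativistic result does not.)

Δ = 0.553c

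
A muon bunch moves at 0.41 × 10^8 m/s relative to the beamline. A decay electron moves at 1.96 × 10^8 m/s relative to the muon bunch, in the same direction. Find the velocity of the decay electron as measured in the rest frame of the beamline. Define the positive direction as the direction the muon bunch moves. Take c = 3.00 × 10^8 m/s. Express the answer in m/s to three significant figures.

In units of c (dividing by 3.00 × 10^8 m/s): v = 0.137, u' = 0.653.
u = (u' + v)/(1 + u'v/c²):
u = (0.653 + 0.137) / (1 + 0.653·0.137) = 0.7900/1.0893 = 0.7252
Converting back: u = 0.7252 × 3.00 × 10^8 m/s.

2.18 × 10^8 m/s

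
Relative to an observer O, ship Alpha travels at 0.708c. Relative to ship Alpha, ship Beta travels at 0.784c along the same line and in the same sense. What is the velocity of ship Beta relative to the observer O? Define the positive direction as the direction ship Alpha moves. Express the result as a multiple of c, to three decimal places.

With v = 0.708 and u' = 0.784 (in units of c),
u = (u' + v)/(1 + u'v/c²):
u = (0.784 + 0.708) / (1 + 0.784·0.708) = 1.4920/1.5551 = 0.9594

0.959c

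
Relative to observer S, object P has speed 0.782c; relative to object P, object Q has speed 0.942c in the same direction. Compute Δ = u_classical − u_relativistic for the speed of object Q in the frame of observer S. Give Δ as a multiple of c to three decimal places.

Galilean: u_cl = 0.942 + 0.782 = 1.7240.
Relativistic: u_rel = (0.942 + 0.782) / (1 + 0.942·0.782) = 1.7240/1.7366 = 0.9927.
Δ = 1.7240 − 0.9927 = 0.7313.
(The classical prediction exceeds c; the relativistic result does not.)

Δ = 0.731c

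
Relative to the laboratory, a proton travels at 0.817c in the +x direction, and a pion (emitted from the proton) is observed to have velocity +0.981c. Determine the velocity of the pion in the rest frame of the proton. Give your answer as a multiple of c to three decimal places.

+0.826c

Invert the composition law: u' = (u − v)/(1 − uv/c²).
u' = (0.981 − 0.817) / (1 − (0.981)(0.817)) = 0.1640/0.1985 = 0.8261.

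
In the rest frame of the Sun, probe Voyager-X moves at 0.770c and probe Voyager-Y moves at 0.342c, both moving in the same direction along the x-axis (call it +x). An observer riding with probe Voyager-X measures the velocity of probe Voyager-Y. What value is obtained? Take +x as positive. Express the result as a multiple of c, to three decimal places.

β_A = 0.770, β_B = 0.342.
Transform to A's frame with the inverse velocity-addition law: u' = (u − v)/(1 − uv/c²), taking u = β_B and v = β_A.
u' = (0.342 − 0.770) / (1 − (0.770)(0.342)) = -0.4280/0.7367 = -0.5810.

-0.581c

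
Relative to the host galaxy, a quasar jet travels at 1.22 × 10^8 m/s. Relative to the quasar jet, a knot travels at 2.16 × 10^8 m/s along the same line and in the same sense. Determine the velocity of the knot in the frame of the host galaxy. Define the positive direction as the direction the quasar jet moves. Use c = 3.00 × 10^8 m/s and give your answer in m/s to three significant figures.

2.61 × 10^8 m/s

In units of c (dividing by 3.00 × 10^8 m/s): v = 0.407, u' = 0.720.
u = (u' + v)/(1 + u'v/c²):
u = (0.720 + 0.407) / (1 + 0.720·0.407) = 1.1267/1.2928 = 0.8715
Converting back: u = 0.8715 × 3.00 × 10^8 m/s.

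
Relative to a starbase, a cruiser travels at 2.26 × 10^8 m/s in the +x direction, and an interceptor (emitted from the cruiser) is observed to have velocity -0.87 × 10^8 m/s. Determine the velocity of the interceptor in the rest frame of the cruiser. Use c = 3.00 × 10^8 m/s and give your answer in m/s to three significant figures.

v = 0.753c, u = -0.290c.
Invert the composition law: u' = (u − v)/(1 − uv/c²).
u' = (-0.290 − 0.753) / (1 − (-0.290)(0.753)) = -1.0433/1.2185 = -0.8563.
u' = -0.8563 × 3.00 × 10^8 m/s.

-2.57 × 10^8 m/s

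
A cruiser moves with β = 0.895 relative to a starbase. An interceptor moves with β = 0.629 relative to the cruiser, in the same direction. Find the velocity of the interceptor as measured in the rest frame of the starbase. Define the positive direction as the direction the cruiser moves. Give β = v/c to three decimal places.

With v = 0.895 and u' = 0.629 (in units of c),
u = (u' + v)/(1 + u'v/c²):
u = (0.629 + 0.895) / (1 + 0.629·0.895) = 1.5240/1.5630 = 0.9751

β = 0.975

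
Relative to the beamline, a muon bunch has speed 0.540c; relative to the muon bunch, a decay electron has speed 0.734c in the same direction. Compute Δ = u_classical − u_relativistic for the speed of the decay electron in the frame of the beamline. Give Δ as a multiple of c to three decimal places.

Galilean: u_cl = 0.734 + 0.540 = 1.2740.
Relativistic: u_rel = (0.734 + 0.540) / (1 + 0.734·0.540) = 1.2740/1.3964 = 0.9124.
Δ = 1.2740 − 0.9124 = 0.3616.
(The classical prediction exceeds c; the relativistic result does not.)

Δ = 0.362c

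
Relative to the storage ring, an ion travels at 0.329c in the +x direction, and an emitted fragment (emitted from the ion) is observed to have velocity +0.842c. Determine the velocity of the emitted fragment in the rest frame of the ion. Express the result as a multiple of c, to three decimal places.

Invert the composition law: u' = (u − v)/(1 − uv/c²).
u' = (0.842 − 0.329) / (1 − (0.842)(0.329)) = 0.5130/0.7230 = 0.7096.

+0.710c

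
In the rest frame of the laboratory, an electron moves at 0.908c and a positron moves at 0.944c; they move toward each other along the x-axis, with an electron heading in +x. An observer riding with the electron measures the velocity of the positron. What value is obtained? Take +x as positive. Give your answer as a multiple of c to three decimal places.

β_A = 0.908, β_B = -0.944.
Transform to A's frame with the inverse velocity-addition law: u' = (u − v)/(1 − uv/c²), taking u = β_B and v = β_A.
u' = (-0.944 − 0.908) / (1 − (0.908)(-0.944)) = -1.8520/1.8572 = -0.9972.

-0.997c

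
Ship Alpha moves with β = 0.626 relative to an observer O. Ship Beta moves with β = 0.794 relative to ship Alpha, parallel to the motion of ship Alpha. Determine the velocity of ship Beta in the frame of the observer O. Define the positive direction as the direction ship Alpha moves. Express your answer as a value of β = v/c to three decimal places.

With v = 0.626 and u' = 0.794 (in units of c),
u = (u' + v)/(1 + u'v/c²):
u = (0.794 + 0.626) / (1 + 0.794·0.626) = 1.4200/1.4970 = 0.9485
(Galilean addition would give +1.420c, exceeding c.)

β = 0.949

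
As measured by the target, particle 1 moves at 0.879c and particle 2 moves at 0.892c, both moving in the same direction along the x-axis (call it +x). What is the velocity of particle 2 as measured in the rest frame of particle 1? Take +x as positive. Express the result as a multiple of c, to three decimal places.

β_A = 0.879, β_B = 0.892.
Transform to A's frame with the inverse velocity-addition law: u' = (u − v)/(1 − uv/c²), taking u = β_B and v = β_A.
u' = (0.892 − 0.879) / (1 − (0.879)(0.892)) = 0.0130/0.2159 = 0.0602.

+0.060c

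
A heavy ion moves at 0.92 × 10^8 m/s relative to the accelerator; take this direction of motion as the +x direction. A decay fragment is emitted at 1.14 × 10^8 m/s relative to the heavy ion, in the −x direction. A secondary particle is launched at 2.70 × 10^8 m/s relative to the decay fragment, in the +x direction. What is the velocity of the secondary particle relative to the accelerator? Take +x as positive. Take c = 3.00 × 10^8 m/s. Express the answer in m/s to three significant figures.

+2.65 × 10^8 m/s

Apply u = (u' + v)/(1 + u'v/c²) successively, working outward toward the accelerator.
(Dividing each given speed by c = 3.00 × 10^8 m/s to work in units of c.)
Start: velocity of the heavy ion relative to the accelerator = 0.3067c.
Compose with the decay fragment (u' = -0.380 in the heavy ion frame): u_1 = (-0.380 + 0.307) / (1 + (-0.380)·0.307) = -0.0733/0.8835 = -0.0830.
Compose with the secondary particle (u' = 0.900 in the decay fragment frame): u_2 = (0.900 + (-0.083)) / (1 + 0.900·(-0.083)) = 0.8170/0.9253 = 0.8830.
So u = 0.8830 × 3.00 × 10^8 m/s.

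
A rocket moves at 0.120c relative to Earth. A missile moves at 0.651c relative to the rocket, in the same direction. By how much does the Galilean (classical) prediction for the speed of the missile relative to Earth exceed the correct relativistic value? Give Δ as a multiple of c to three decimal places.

Galilean: u_cl = 0.651 + 0.120 = 0.7710.
Relativistic: u_rel = (0.651 + 0.120) / (1 + 0.651·0.120) = 0.7710/1.0781 = 0.7151.
Δ = 0.7710 − 0.7151 = 0.0559.

Δ = 0.056c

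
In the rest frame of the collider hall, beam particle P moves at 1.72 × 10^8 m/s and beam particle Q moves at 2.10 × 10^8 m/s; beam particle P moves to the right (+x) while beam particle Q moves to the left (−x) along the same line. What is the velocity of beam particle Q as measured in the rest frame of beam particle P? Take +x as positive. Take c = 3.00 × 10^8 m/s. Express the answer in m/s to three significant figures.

β_A = 0.573, β_B = -0.700 (dividing each by c = 3.00 × 10^8 m/s).
Transform to A's frame with the inverse velocity-addition law: u' = (u − v)/(1 − uv/c²), taking u = β_B and v = β_A.
u' = (-0.700 − 0.573) / (1 − (0.573)(-0.700)) = -1.2733/1.4013 = -0.9087.
u' = -0.9087 × 3.00 × 10^8 m/s.

-2.73 × 10^8 m/s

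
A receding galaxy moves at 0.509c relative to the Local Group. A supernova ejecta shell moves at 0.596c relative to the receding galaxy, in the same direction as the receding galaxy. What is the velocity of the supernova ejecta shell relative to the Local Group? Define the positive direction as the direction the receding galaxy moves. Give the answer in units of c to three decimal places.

With v = 0.509 and u' = 0.596 (in units of c),
u = (u' + v)/(1 + u'v/c²):
u = (0.596 + 0.509) / (1 + 0.596·0.509) = 1.1050/1.3034 = 0.8478

0.848c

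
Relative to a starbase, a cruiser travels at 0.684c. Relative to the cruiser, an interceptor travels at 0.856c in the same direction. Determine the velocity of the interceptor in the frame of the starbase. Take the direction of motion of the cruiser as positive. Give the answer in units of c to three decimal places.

With v = 0.684 and u' = 0.856 (in units of c),
u = (u' + v)/(1 + u'v/c²):
u = (0.856 + 0.684) / (1 + 0.856·0.684) = 1.5400/1.5855 = 0.9713
(Galilean addition would give +1.540c, exceeding c.)

0.971c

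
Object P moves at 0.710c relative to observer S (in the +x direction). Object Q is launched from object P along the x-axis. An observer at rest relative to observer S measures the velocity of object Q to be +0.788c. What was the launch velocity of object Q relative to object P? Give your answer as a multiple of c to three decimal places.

+0.177c

Invert the composition law: u' = (u − v)/(1 − uv/c²).
u' = (0.788 − 0.710) / (1 − (0.788)(0.710)) = 0.0780/0.4405 = 0.1771.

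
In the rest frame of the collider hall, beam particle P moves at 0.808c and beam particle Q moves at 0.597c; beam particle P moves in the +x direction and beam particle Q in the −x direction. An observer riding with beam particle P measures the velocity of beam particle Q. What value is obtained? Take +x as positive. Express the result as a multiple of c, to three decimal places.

β_A = 0.808, β_B = -0.597.
Transform to A's frame with the inverse velocity-addition law: u' = (u − v)/(1 − uv/c²), taking u = β_B and v = β_A.
u' = (-0.597 − 0.808) / (1 − (0.808)(-0.597)) = -1.4050/1.4824 = -0.9478.

-0.948c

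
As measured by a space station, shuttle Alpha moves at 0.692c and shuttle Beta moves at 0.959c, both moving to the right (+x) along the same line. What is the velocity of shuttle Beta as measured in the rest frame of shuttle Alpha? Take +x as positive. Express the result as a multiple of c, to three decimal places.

+0.794c

β_A = 0.692, β_B = 0.959.
Transform to A's frame with the inverse velocity-addition law: u' = (u − v)/(1 − uv/c²), taking u = β_B and v = β_A.
u' = (0.959 − 0.692) / (1 − (0.692)(0.959)) = 0.2670/0.3364 = 0.7938.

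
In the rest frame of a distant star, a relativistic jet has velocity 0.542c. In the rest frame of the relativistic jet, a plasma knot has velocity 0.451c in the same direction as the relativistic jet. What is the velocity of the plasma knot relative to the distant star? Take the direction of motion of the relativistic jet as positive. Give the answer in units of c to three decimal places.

0.798c

With v = 0.542 and u' = 0.451 (in units of c),
u = (u' + v)/(1 + u'v/c²):
u = (0.451 + 0.542) / (1 + 0.451·0.542) = 0.9930/1.2444 = 0.7979
(Galilean addition would give +0.993c.)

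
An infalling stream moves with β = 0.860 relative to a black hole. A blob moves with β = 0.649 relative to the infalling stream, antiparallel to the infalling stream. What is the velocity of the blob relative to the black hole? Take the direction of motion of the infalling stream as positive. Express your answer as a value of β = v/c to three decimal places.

With v = 0.860 and u' = -0.649 (in units of c),
u = (u' + v)/(1 + u'v/c²):
u = (-0.649 + 0.860) / (1 + (-0.649)·0.860) = 0.2110/0.4419 = 0.4775
(Galilean addition would give +0.211c.)

β = +0.478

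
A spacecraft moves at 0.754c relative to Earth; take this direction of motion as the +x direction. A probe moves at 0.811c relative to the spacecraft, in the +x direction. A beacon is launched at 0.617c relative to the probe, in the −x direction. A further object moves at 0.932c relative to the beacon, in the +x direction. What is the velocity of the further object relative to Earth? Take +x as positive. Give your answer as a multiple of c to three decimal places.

Apply u = (u' + v)/(1 + u'v/c²) successively, working outward toward Earth.
Start: velocity of the spacecraft relative to Earth = 0.7540c.
Compose with the probe (u' = 0.811 in the spacecraft frame): u_1 = (0.811 + 0.754) / (1 + 0.811·0.754) = 1.5650/1.6115 = 0.9711.
Compose with the beacon (u' = -0.617 in the probe frame): u_2 = (-0.617 + 0.971) / (1 + (-0.617)·0.971) = 0.3541/0.4008 = 0.8836.
Compose with the further object (u' = 0.932 in the beacon frame): u_3 = (0.932 + 0.884) / (1 + 0.932·0.884) = 1.8156/1.8235 = 0.9957.

+0.996c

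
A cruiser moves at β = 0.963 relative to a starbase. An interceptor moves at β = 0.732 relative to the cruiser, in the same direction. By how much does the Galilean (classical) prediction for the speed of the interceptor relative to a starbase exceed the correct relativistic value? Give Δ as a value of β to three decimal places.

Galilean: u_cl = 0.732 + 0.963 = 1.6950.
Relativistic: u_rel = (0.732 + 0.963) / (1 + 0.732·0.963) = 1.6950/1.7049 = 0.9942.
Δ = 1.6950 − 0.9942 = 0.7008.
(The classical prediction exceeds c; the relativistic result does not.)

Δ = 0.701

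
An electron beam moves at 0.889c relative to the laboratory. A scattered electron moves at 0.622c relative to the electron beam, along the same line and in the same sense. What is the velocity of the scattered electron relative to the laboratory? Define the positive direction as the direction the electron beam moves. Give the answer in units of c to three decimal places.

With v = 0.889 and u' = 0.622 (in units of c),
u = (u' + v)/(1 + u'v/c²):
u = (0.622 + 0.889) / (1 + 0.622·0.889) = 1.5110/1.5530 = 0.9730
(Galilean addition would give +1.511c, exceeding c.)

0.973c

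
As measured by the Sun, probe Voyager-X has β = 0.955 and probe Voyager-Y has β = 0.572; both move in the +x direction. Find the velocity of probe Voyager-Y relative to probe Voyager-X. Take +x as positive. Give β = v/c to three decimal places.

β = -0.844

β_A = 0.955, β_B = 0.572.
Transform to A's frame with the inverse velocity-addition law: u' = (u − v)/(1 − uv/c²), taking u = β_B and v = β_A.
u' = (0.572 − 0.955) / (1 − (0.955)(0.572)) = -0.3830/0.4537 = -0.8441.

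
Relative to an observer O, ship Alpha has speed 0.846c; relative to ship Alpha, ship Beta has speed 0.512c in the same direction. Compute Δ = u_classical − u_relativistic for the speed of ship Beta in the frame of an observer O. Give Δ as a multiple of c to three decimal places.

Galilean: u_cl = 0.512 + 0.846 = 1.3580.
Relativistic: u_rel = (0.512 + 0.846) / (1 + 0.512·0.846) = 1.3580/1.4332 = 0.9476.
Δ = 1.3580 − 0.9476 = 0.4104.
(The classical prediction exceeds c; the relativistic result does not.)

Δ = 0.410c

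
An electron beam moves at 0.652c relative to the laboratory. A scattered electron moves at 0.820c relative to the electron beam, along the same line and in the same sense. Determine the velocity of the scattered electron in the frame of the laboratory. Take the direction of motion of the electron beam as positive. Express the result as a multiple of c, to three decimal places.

With v = 0.652 and u' = 0.820 (in units of c),
u = (u' + v)/(1 + u'v/c²):
u = (0.820 + 0.652) / (1 + 0.820·0.652) = 1.4720/1.5346 = 0.9592
(Galilean addition would give +1.472c, exceeding c.)

0.959c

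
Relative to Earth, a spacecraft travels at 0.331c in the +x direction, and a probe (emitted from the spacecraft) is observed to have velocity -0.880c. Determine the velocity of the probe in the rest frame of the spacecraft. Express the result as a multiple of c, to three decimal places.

Invert the composition law: u' = (u − v)/(1 − uv/c²).
u' = (-0.880 − 0.331) / (1 − (-0.880)(0.331)) = -1.2110/1.2913 = -0.9378.

-0.938c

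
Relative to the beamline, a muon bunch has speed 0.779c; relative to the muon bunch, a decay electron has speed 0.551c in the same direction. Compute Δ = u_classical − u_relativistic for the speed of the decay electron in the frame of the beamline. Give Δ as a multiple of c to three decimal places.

Δ = 0.399c

Galilean: u_cl = 0.551 + 0.779 = 1.3300.
Relativistic: u_rel = (0.551 + 0.779) / (1 + 0.551·0.779) = 1.3300/1.4292 = 0.9306.
Δ = 1.3300 − 0.9306 = 0.3994.
(The classical prediction exceeds c; the relativistic result does not.)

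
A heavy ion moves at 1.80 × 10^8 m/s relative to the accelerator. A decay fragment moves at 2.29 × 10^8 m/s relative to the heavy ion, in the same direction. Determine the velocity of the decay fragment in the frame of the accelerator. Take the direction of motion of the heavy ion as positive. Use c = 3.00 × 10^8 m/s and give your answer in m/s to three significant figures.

2.81 × 10^8 m/s

In units of c (dividing by 3.00 × 10^8 m/s): v = 0.600, u' = 0.763.
u = (u' + v)/(1 + u'v/c²):
u = (0.763 + 0.600) / (1 + 0.763·0.600) = 1.3633/1.4580 = 0.9351
Converting back: u = 0.9351 × 3.00 × 10^8 m/s.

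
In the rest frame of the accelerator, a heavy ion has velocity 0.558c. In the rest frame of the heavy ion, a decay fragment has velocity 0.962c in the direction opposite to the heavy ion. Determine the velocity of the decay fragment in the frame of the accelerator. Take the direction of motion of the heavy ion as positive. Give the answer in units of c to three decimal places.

With v = 0.558 and u' = -0.962 (in units of c),
u = (u' + v)/(1 + u'v/c²):
u = (-0.962 + 0.558) / (1 + (-0.962)·0.558) = -0.4040/0.4632 = -0.8722
(Galilean addition would give -0.404c.)

-0.872c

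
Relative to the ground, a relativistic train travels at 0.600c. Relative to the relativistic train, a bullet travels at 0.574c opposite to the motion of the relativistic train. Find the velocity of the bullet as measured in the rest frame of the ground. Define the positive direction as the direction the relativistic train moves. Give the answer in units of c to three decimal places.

With v = 0.600 and u' = -0.574 (in units of c),
u = (u' + v)/(1 + u'v/c²):
u = (-0.574 + 0.600) / (1 + (-0.574)·0.600) = 0.0260/0.6556 = 0.0397

+0.040c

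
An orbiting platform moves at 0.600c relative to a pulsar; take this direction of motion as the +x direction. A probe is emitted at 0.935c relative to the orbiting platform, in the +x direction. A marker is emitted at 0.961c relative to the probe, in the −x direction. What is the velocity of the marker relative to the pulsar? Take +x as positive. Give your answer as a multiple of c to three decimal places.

Apply u = (u' + v)/(1 + u'v/c²) successively, working outward toward the pulsar.
Start: velocity of the orbiting platform relative to the pulsar = 0.6000c.
Compose with the probe (u' = 0.935 in the orbiting platform frame): u_1 = (0.935 + 0.600) / (1 + 0.935·0.600) = 1.5350/1.5610 = 0.9833.
Compose with the marker (u' = -0.961 in the probe frame): u_2 = (-0.961 + 0.983) / (1 + (-0.961)·0.983) = 0.0223/0.0550 = 0.4062.

+0.406c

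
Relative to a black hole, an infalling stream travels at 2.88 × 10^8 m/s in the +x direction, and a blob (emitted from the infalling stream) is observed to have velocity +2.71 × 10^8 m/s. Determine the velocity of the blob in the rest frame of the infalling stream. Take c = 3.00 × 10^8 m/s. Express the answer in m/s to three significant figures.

v = 0.960c, u = 0.903c.
Invert the composition law: u' = (u − v)/(1 − uv/c²).
u' = (0.903 − 0.960) / (1 − (0.903)(0.960)) = -0.0567/0.1328 = -0.4267.
u' = -0.4267 × 3.00 × 10^8 m/s.

-1.28 × 10^8 m/s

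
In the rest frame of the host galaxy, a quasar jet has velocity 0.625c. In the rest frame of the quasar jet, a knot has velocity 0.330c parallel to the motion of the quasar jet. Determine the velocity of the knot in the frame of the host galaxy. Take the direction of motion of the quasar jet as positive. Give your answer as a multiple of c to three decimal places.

0.792c

With v = 0.625 and u' = 0.330 (in units of c),
u = (u' + v)/(1 + u'v/c²):
u = (0.330 + 0.625) / (1 + 0.330·0.625) = 0.9550/1.2063 = 0.7917
(Galilean addition would give +0.955c.)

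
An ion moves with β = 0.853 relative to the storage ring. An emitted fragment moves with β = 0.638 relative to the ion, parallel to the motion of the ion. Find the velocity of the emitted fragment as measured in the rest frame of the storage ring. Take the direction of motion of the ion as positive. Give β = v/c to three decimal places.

β = 0.966

With v = 0.853 and u' = 0.638 (in units of c),
u = (u' + v)/(1 + u'v/c²):
u = (0.638 + 0.853) / (1 + 0.638·0.853) = 1.4910/1.5442 = 0.9655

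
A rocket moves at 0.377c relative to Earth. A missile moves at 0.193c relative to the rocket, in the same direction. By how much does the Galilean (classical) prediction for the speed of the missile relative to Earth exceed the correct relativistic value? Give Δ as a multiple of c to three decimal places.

Galilean: u_cl = 0.193 + 0.377 = 0.5700.
Relativistic: u_rel = (0.193 + 0.377) / (1 + 0.193·0.377) = 0.5700/1.0728 = 0.5313.
Δ = 0.5700 − 0.5313 = 0.0387.

Δ = 0.039c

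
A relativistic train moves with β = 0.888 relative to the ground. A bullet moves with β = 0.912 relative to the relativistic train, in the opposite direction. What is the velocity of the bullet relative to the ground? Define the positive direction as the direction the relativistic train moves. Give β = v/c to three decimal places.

β = -0.126

With v = 0.888 and u' = -0.912 (in units of c),
u = (u' + v)/(1 + u'v/c²):
u = (-0.912 + 0.888) / (1 + (-0.912)·0.888) = -0.0240/0.1901 = -0.1262
(Galilean addition would give -0.024c.)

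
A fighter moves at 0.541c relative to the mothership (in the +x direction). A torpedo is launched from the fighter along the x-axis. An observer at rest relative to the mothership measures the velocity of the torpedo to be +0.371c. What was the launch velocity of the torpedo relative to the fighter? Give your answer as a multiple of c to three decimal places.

Invert the composition law: u' = (u − v)/(1 − uv/c²).
u' = (0.371 − 0.541) / (1 − (0.371)(0.541)) = -0.1700/0.7993 = -0.2127.

-0.213c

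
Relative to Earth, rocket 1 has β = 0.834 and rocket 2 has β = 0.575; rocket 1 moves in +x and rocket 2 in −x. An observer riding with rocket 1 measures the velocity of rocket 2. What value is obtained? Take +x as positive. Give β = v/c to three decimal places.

β_A = 0.834, β_B = -0.575.
Transform to A's frame with the inverse velocity-addition law: u' = (u − v)/(1 − uv/c²), taking u = β_B and v = β_A.
u' = (-0.575 − 0.834) / (1 − (0.834)(-0.575)) = -1.4090/1.4795 = -0.9523.

β = -0.952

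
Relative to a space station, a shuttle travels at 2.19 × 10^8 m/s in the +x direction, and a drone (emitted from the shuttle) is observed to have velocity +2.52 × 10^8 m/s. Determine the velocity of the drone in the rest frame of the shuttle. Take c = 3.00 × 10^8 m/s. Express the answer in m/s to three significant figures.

+8.53 × 10^7 m/s

v = 0.730c, u = 0.840c.
Invert the composition law: u' = (u − v)/(1 − uv/c²).
u' = (0.840 − 0.730) / (1 − (0.840)(0.730)) = 0.1100/0.3868 = 0.2844.
u' = 0.2844 × 3.00 × 10^8 m/s.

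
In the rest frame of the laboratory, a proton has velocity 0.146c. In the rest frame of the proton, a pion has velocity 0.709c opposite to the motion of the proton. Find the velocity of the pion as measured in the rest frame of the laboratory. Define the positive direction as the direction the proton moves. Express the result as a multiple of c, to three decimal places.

-0.628c

With v = 0.146 and u' = -0.709 (in units of c),
u = (u' + v)/(1 + u'v/c²):
u = (-0.709 + 0.146) / (1 + (-0.709)·0.146) = -0.5630/0.8965 = -0.6280
(Galilean addition would give -0.563c.)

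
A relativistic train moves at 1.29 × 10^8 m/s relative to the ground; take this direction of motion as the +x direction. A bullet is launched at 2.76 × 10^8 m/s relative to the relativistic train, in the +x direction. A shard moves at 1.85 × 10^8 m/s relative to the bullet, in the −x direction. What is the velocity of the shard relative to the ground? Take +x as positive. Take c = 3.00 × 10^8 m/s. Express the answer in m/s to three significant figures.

Apply u = (u' + v)/(1 + u'v/c²) successively, working outward toward the ground.
(Dividing each given speed by c = 3.00 × 10^8 m/s to work in units of c.)
Start: velocity of the relativistic train relative to the ground = 0.4300c.
Compose with the bullet (u' = 0.920 in the relativistic train frame): u_1 = (0.920 + 0.430) / (1 + 0.920·0.430) = 1.3500/1.3956 = 0.9673.
Compose with the shard (u' = -0.617 in the bullet frame): u_2 = (-0.617 + 0.967) / (1 + (-0.617)·0.967) = 0.3507/0.4035 = 0.8691.
So u = 0.8691 × 3.00 × 10^8 m/s.

+2.61 × 10^8 m/s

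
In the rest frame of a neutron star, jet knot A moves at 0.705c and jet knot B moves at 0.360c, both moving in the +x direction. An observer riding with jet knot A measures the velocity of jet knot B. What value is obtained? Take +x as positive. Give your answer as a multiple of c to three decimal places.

β_A = 0.705, β_B = 0.360.
Transform to A's frame with the inverse velocity-addition law: u' = (u − v)/(1 − uv/c²), taking u = β_B and v = β_A.
u' = (0.360 − 0.705) / (1 − (0.705)(0.360)) = -0.3450/0.7462 = -0.4623.

-0.462c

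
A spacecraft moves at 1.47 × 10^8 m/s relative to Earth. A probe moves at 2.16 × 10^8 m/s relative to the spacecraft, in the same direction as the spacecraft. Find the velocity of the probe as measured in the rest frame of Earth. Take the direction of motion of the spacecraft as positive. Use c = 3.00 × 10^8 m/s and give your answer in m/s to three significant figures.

2.68 × 10^8 m/s

In units of c (dividing by 3.00 × 10^8 m/s): v = 0.490, u' = 0.720.
u = (u' + v)/(1 + u'v/c²):
u = (0.720 + 0.490) / (1 + 0.720·0.490) = 1.2100/1.3528 = 0.8944
Converting back: u = 0.8944 × 3.00 × 10^8 m/s.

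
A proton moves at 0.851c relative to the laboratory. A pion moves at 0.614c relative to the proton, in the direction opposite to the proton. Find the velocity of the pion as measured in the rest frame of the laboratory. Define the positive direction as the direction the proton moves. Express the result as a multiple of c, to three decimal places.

With v = 0.851 and u' = -0.614 (in units of c),
u = (u' + v)/(1 + u'v/c²):
u = (-0.614 + 0.851) / (1 + (-0.614)·0.851) = 0.2370/0.4775 = 0.4963

+0.496c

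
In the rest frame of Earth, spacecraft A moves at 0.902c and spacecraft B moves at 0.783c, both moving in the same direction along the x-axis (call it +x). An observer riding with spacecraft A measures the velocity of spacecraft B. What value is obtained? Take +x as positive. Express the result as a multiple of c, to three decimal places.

-0.405c

β_A = 0.902, β_B = 0.783.
Transform to A's frame with the inverse velocity-addition law: u' = (u − v)/(1 − uv/c²), taking u = β_B and v = β_A.
u' = (0.783 − 0.902) / (1 − (0.902)(0.783)) = -0.1190/0.2937 = -0.4051.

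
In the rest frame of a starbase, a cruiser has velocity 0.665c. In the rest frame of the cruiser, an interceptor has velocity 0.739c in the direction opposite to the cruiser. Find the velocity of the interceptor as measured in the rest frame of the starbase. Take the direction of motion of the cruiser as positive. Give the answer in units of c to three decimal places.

With v = 0.665 and u' = -0.739 (in units of c),
u = (u' + v)/(1 + u'v/c²):
u = (-0.739 + 0.665) / (1 + (-0.739)·0.665) = -0.0740/0.5086 = -0.1455
(Galilean addition would give -0.074c.)

-0.146c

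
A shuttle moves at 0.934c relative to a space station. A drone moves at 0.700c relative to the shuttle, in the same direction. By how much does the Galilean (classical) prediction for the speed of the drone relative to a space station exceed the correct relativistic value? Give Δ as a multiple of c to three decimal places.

Δ = 0.646c

Galilean: u_cl = 0.700 + 0.934 = 1.6340.
Relativistic: u_rel = (0.700 + 0.934) / (1 + 0.700·0.934) = 1.6340/1.6538 = 0.9880.
Δ = 1.6340 − 0.9880 = 0.6460.
(The classical prediction exceeds c; the relativistic result does not.)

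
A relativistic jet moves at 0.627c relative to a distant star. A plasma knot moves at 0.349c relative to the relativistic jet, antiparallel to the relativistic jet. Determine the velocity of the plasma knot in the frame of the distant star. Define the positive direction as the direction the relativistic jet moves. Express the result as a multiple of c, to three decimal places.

+0.356c

With v = 0.627 and u' = -0.349 (in units of c),
u = (u' + v)/(1 + u'v/c²):
u = (-0.349 + 0.627) / (1 + (-0.349)·0.627) = 0.2780/0.7812 = 0.3559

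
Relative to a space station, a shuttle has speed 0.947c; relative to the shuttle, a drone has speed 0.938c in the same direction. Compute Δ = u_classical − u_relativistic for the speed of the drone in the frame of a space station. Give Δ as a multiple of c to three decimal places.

Δ = 0.887c

Galilean: u_cl = 0.938 + 0.947 = 1.8850.
Relativistic: u_rel = (0.938 + 0.947) / (1 + 0.938·0.947) = 1.8850/1.8883 = 0.9983.
Δ = 1.8850 − 0.9983 = 0.8867.
(The classical prediction exceeds c; the relativistic result does not.)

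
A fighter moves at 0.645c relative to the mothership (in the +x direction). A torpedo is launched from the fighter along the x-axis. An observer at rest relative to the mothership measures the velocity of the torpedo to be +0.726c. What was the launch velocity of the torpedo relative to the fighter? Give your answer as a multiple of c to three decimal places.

+0.152c

Invert the composition law: u' = (u − v)/(1 − uv/c²).
u' = (0.726 − 0.645) / (1 − (0.726)(0.645)) = 0.0810/0.5317 = 0.1523.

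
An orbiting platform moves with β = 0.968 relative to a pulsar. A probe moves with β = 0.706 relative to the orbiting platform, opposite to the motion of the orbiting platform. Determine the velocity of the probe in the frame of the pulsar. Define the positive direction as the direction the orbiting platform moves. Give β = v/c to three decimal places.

β = +0.828

With v = 0.968 and u' = -0.706 (in units of c),
u = (u' + v)/(1 + u'v/c²):
u = (-0.706 + 0.968) / (1 + (-0.706)·0.968) = 0.2620/0.3166 = 0.8276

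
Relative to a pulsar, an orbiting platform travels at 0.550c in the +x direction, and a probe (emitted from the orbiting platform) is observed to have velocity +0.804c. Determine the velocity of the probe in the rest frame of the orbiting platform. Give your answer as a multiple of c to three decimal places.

Invert the composition law: u' = (u − v)/(1 − uv/c²).
u' = (0.804 − 0.550) / (1 − (0.804)(0.550)) = 0.2540/0.5578 = 0.4554.

+0.455c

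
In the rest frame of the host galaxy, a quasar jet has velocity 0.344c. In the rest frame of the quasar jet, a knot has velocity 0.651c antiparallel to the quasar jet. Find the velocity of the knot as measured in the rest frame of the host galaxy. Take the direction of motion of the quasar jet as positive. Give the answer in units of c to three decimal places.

-0.396c

With v = 0.344 and u' = -0.651 (in units of c),
u = (u' + v)/(1 + u'v/c²):
u = (-0.651 + 0.344) / (1 + (-0.651)·0.344) = -0.3070/0.7761 = -0.3956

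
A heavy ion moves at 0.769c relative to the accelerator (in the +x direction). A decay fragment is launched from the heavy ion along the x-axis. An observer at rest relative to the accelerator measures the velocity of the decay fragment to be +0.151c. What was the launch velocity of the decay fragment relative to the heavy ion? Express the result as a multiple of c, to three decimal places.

-0.699c

Invert the composition law: u' = (u − v)/(1 − uv/c²).
u' = (0.151 − 0.769) / (1 − (0.151)(0.769)) = -0.6180/0.8839 = -0.6992.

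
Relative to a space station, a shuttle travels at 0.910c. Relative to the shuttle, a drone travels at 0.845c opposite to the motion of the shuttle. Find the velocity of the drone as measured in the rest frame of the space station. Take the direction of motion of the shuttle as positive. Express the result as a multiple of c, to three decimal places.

+0.281c

With v = 0.910 and u' = -0.845 (in units of c),
u = (u' + v)/(1 + u'v/c²):
u = (-0.845 + 0.910) / (1 + (-0.845)·0.910) = 0.0650/0.2311 = 0.2813
(Galilean addition would give +0.065c.)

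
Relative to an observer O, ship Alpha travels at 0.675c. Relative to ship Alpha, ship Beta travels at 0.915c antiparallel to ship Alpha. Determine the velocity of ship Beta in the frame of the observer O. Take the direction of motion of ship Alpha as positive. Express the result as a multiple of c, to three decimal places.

-0.628c

With v = 0.675 and u' = -0.915 (in units of c),
u = (u' + v)/(1 + u'v/c²):
u = (-0.915 + 0.675) / (1 + (-0.915)·0.675) = -0.2400/0.3824 = -0.6277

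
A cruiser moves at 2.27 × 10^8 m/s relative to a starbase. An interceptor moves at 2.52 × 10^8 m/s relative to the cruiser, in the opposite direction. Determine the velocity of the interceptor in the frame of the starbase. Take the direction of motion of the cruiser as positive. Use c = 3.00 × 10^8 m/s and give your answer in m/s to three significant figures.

In units of c (dividing by 3.00 × 10^8 m/s): v = 0.757, u' = -0.840.
u = (u' + v)/(1 + u'v/c²):
u = (-0.840 + 0.757) / (1 + (-0.840)·0.757) = -0.0833/0.3644 = -0.2287
Converting back: u = -0.2287 × 3.00 × 10^8 m/s.

-6.86 × 10^7 m/s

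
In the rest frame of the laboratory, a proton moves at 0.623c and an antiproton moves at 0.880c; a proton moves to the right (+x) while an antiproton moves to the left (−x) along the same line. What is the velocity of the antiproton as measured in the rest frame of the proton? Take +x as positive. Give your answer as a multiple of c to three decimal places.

-0.971c

β_A = 0.623, β_B = -0.880.
Transform to A's frame with the inverse velocity-addition law: u' = (u − v)/(1 − uv/c²), taking u = β_B and v = β_A.
u' = (-0.880 − 0.623) / (1 − (0.623)(-0.880)) = -1.5030/1.5482 = -0.9708.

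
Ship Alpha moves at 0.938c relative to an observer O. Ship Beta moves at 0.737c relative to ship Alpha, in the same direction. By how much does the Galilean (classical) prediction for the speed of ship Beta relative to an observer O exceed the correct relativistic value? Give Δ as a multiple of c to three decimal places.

Galilean: u_cl = 0.737 + 0.938 = 1.6750.
Relativistic: u_rel = (0.737 + 0.938) / (1 + 0.737·0.938) = 1.6750/1.6913 = 0.9904.
Δ = 1.6750 − 0.9904 = 0.6846.
(The classical prediction exceeds c; the relativistic result does not.)

Δ = 0.685c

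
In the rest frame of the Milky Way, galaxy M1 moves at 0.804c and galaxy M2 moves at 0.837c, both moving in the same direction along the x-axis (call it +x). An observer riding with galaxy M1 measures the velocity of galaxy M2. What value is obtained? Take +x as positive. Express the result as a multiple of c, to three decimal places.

β_A = 0.804, β_B = 0.837.
Transform to A's frame with the inverse velocity-addition law: u' = (u − v)/(1 − uv/c²), taking u = β_B and v = β_A.
u' = (0.837 − 0.804) / (1 − (0.804)(0.837)) = 0.0330/0.3271 = 0.1009.

+0.101c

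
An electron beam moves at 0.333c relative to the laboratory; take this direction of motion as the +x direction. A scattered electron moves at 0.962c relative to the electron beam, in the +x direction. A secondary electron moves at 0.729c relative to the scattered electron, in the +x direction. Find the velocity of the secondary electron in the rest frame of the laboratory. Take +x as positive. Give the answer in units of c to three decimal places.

0.997c

Apply u = (u' + v)/(1 + u'v/c²) successively, working outward toward the laboratory.
Start: velocity of the electron beam relative to the laboratory = 0.3330c.
Compose with the scattered electron (u' = 0.962 in the electron beam frame): u_1 = (0.962 + 0.333) / (1 + 0.962·0.333) = 1.2950/1.3203 = 0.9808.
Compose with the secondary electron (u' = 0.729 in the scattered electron frame): u_2 = (0.729 + 0.981) / (1 + 0.729·0.981) = 1.7098/1.7150 = 0.9970.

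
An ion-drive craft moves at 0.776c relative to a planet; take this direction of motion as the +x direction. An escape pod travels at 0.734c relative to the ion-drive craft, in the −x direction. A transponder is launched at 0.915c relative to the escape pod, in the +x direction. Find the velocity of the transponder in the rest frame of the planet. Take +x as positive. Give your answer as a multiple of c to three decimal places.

+0.930c

Apply u = (u' + v)/(1 + u'v/c²) successively, working outward toward the planet.
Start: velocity of the ion-drive craft relative to the planet = 0.7760c.
Compose with the escape pod (u' = -0.734 in the ion-drive craft frame): u_1 = (-0.734 + 0.776) / (1 + (-0.734)·0.776) = 0.0420/0.4304 = 0.0976.
Compose with the transponder (u' = 0.915 in the escape pod frame): u_2 = (0.915 + 0.098) / (1 + 0.915·0.098) = 1.0126/1.0893 = 0.9296.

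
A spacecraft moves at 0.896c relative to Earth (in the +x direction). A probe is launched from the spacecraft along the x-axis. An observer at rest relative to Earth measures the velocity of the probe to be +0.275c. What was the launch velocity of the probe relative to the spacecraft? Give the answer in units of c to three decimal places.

Invert the composition law: u' = (u − v)/(1 − uv/c²).
u' = (0.275 − 0.896) / (1 − (0.275)(0.896)) = -0.6210/0.7536 = -0.8240.

-0.824c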